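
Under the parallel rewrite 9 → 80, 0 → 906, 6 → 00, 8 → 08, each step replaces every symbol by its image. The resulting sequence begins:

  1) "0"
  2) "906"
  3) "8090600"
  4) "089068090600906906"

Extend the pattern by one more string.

Rewriting the 18 symbols of 089068090600906906 one by one yields 906 08 80 906 00 08 906 80 906 00 906 906 80 906 00 80 906 00; concatenated:

90608809060008906809060090690680906008090600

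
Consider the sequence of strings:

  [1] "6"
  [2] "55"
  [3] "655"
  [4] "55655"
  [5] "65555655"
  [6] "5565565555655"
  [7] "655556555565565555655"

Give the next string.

This is a Fibonacci-style word recurrence s(k) = s(k−2)·s(k−1): e.g. 6·55 = 655.
The next term joins 5565565555655 and 655556555565565555655.

5565565555655655556555565565555655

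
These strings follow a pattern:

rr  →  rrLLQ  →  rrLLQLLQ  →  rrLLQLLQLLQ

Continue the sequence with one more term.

Each term is the previous one with LLQ appended.
So the next term is rrLLQLLQLLQ·LLQ.

rrLLQLLQLLQLLQ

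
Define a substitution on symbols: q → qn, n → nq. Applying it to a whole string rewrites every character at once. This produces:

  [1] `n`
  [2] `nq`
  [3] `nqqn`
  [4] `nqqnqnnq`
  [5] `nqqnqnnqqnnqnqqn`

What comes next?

Applying the rule to each of the 16 symbols of nqqnqnnqqnnqnqqn gives the pieces nq qn qn nq qn nq nq qn qn nq nq qn nq qn qn nq, which concatenate to the answer.

nqqnqnnqqnnqnqqnqnnqnqqnnqqnqnnq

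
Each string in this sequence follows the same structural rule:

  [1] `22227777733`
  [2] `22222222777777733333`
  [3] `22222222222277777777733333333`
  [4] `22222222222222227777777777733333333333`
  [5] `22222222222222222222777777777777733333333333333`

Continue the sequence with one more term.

22222222222222222222222277777777777777733333333333333333

Each string has the form 2^{4n} 7^{2n+3} 3^{3n-1} (n = 1, 2, …).
For the next term, n = 6, so the run lengths are 24, 15, 17.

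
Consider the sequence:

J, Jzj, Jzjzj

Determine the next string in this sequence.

Each term is the previous one with zj appended.
Applying this once more to Jzjzj:

Jzjzjzj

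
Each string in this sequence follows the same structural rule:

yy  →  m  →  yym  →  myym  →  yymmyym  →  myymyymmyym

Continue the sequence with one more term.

From term 3 onward, concatenate the second-to-last term with the last: yy·m = yym, m·yym = myym, …
Continuing: yymmyym · myymyymmyym gives term 7.

yymmyymmyymyymmyym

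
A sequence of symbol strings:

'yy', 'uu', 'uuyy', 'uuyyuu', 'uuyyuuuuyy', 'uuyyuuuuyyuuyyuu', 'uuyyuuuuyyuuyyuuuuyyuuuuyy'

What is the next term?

This is a Fibonacci-style word recurrence s(k) = s(k−1)·s(k−2): e.g. uu·yy = uuyy.
The next term joins uuyyuuuuyyuuyyuuuuyyuuuuyy and uuyyuuuuyyuuyyuu.

uuyyuuuuyyuuyyuuuuyyuuuuyyuuyyuuuuyyuuyyuu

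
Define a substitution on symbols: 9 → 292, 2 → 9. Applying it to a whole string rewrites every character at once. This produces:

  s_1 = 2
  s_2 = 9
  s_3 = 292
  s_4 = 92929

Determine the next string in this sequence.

Apply φ to 92929 symbol by symbol: 9→292, 2→9, 9→292, 2→9, 9→292; joined: 292 9 292 9 292.

29292929292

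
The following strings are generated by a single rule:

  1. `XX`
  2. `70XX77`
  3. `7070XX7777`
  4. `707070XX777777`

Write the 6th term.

7070707070XX7777777777

Every step adds 70 to the front and 77 to the end of the previous string.
From 707070XX777777, 2 further steps: 707070XX777777 → 70707070XX77777777 → (answer).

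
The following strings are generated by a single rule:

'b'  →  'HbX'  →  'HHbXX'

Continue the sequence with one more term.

s(k+1) = H·s(k)·X, so each term gains H as a prefix and X as a suffix.
Applying this once more to HHbXX:

HHHbXXX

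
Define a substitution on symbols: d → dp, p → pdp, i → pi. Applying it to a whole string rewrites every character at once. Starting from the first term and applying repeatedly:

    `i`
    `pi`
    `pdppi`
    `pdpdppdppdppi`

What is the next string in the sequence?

φ(pdpdppdppdppi) expands symbol-by-symbol to pdp dp pdp dp pdp pdp dp pdp pdp dp pdp pdp pi; joining the 13 pieces gives the next term.

pdpdppdpdppdppdpdppdppdpdppdppdppi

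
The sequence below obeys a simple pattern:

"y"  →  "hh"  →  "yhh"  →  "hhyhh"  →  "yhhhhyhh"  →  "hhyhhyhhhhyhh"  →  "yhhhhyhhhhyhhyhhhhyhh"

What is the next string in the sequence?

hhyhhyhhhhyhhyhhhhyhhhhyhhyhhhhyhh

Each term (from the third on) is the two preceding terms concatenated in order: term 3 = y·hh = yhh.
The next term joins hhyhhyhhhhyhh and yhhhhyhhhhyhhyhhhhyhh.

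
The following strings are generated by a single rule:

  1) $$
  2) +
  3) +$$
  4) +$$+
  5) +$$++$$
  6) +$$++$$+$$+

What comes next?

+$$++$$+$$++$$++$$

This is a Fibonacci-style word recurrence s(k) = s(k−1)·s(k−2): e.g. +·$$ = +$$.
So term 7 is +$$++$$+$$+·+$$++$$.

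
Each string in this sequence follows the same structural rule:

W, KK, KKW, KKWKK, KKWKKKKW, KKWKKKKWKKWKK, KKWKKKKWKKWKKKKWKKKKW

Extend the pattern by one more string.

KKWKKKKWKKWKKKKWKKKKWKKWKKKKWKKWKK

From term 3 onward, concatenate the last term with the second-to-last: KK·W = KKW, KKW·KK = KKWKK, …
The next term joins KKWKKKKWKKWKKKKWKKKKW and KKWKKKKWKKWKK.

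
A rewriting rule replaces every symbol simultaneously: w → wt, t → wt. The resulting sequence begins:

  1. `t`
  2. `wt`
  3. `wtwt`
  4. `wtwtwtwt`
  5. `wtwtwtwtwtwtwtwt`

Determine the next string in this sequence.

wtwtwtwtwtwtwtwtwtwtwtwtwtwtwtwt

φ(wtwtwtwtwtwtwtwt) expands symbol-by-symbol to wt wt wt wt wt wt wt wt wt wt wt wt wt wt wt wt; joining the 16 pieces gives the next term.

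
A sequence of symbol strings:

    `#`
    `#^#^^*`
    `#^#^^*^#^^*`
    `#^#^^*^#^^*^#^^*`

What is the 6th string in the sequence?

The strings grow by a fixed suffix ^#^^* each time.
From #^#^^*^#^^*^#^^*, 2 further steps: #^#^^*^#^^*^#^^* → #^#^^*^#^^*^#^^*^#^^* → (answer).

#^#^^*^#^^*^#^^*^#^^*^#^^*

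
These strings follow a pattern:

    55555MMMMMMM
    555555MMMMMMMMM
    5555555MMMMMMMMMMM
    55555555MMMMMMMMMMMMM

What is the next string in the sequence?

555555555MMMMMMMMMMMMMMM

Each string has the form 5^{n+2} M^{2n+1}, where the shown terms are n = 3, 4, 5, 6.
At n = 7 the blocks have lengths 9, 15.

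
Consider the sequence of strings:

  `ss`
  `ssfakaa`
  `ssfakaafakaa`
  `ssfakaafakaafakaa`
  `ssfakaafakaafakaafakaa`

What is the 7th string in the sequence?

ssfakaafakaafakaafakaafakaafakaa

The strings grow by a fixed suffix fakaa each time.
From ssfakaafakaafakaafakaa, 2 further steps: ssfakaafakaafakaafakaa → ssfakaafakaafakaafakaafakaa → (answer).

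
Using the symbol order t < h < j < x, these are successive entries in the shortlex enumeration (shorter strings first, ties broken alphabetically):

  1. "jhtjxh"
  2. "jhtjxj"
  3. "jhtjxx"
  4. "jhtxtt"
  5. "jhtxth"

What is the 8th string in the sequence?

jhtxht

Stepping forward 3 times from jhtxth: jhtxth → jhtxtj → jhtxtx, then the target.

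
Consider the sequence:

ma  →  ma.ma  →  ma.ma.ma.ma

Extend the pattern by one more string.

Every step duplicates the string with '.' between the halves.
Doubling ma.ma.ma.ma with '.' between the halves:

ma.ma.ma.ma.ma.ma.ma.ma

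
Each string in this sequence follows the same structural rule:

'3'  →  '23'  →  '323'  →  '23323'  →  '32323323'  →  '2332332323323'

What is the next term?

323233232332332323323

From term 3 onward, concatenate the second-to-last term with the last: 3·23 = 323, 23·323 = 23323, …
So term 7 is 32323323·2332332323323.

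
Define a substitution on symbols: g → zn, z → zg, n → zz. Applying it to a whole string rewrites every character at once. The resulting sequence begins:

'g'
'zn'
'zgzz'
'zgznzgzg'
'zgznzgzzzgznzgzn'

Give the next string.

zgznzgzzzgznzgzgzgznzgzzzgznzgzz

φ(zgznzgzzzgznzgzn) expands symbol-by-symbol to zg zn zg zz zg zn zg zg zg zn zg zz zg zn zg zz; joining the 16 pieces gives the next term.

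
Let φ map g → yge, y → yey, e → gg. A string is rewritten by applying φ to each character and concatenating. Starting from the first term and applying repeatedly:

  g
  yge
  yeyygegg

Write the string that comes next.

Apply φ to yeyygegg symbol by symbol: y→yey, e→gg, y→yey, y→yey, g→yge, e→gg, g→yge, g→yge; joined: yey gg yey yey yge gg yge yge.

yeyggyeyyeyygeggygeyge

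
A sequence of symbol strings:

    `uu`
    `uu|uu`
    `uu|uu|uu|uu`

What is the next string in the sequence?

Each string is two copies of the previous one joined by '|'.
One more doubling of uu|uu|uu|uu gives the answer.

uu|uu|uu|uu|uu|uu|uu|uu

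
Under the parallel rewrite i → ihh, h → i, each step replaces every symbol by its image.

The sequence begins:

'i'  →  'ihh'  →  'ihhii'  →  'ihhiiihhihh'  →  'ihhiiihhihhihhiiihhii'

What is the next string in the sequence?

Rewriting the 21 symbols of ihhiiihhihhihhiiihhii one by one yields ihh i i ihh ihh ihh i i ihh i i ihh i i ihh ihh ihh i i ihh ihh; concatenated:

ihhiiihhihhihhiiihhiiihhiiihhihhihhiiihhihh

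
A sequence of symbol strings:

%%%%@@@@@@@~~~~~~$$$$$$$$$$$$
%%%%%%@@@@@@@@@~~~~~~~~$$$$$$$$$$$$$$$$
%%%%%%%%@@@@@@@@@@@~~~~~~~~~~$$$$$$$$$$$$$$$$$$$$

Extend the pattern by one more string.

The n-th term is 2n-2 %'s then 2n+1 @'s then 2n ~'s then 4n $'s, where the shown terms are n = 3, 4, 5.
Setting n = 6 gives 10, 13, 12, 24 characters in each block.

%%%%%%%%%%@@@@@@@@@@@@@~~~~~~~~~~~~$$$$$$$$$$$$$$$$$$$$$$$$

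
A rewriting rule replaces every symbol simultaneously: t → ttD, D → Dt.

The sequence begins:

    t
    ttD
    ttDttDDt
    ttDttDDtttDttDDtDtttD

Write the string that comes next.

Replace each of the 21 characters of ttDttDDtttDttDDtDtttD in place — ttD ttD Dt ttD ttD Dt Dt ttD ttD ttD Dt ttD ttD Dt Dt ttD Dt ttD ttD ttD Dt — and concatenate.

ttDttDDtttDttDDtDtttDttDttDDtttDttDDtDtttDDtttDttDttDDt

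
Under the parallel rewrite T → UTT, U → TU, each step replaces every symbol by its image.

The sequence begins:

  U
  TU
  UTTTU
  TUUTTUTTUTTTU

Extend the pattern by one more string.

Rewriting the 13 symbols of TUUTTUTTUTTTU one by one yields UTT TU TU UTT UTT TU UTT UTT TU UTT UTT UTT TU; concatenated:

UTTTUTUUTTUTTTUUTTUTTTUUTTUTTUTTTU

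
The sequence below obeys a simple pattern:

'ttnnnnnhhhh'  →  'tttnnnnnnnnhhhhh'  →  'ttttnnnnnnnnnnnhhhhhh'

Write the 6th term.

Term n consists of n+1 t's, followed by 3n+2 n's, followed by n+3 h's (n = 1, 2, …).
At n = 6 the blocks have lengths 7, 20, 9.

tttttttnnnnnnnnnnnnnnnnnnnnhhhhhhhhh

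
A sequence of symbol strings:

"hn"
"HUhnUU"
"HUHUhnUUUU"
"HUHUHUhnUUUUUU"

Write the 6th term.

HUHUHUHUHUhnUUUUUUUUUU

s(k+1) = HU·s(k)·UU, so each term gains HU as a prefix and UU as a suffix.
From HUHUHUhnUUUUUU, 2 further steps: HUHUHUhnUUUUUU → HUHUHUHUhnUUUUUUUU → (answer).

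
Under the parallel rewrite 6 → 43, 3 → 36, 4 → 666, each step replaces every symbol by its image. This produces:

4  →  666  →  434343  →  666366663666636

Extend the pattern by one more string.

434343364343434336434343433643

φ(666366663666636) expands symbol-by-symbol to 43 43 43 36 43 43 43 43 36 43 43 43 43 36 43; joining the 15 pieces gives the next term.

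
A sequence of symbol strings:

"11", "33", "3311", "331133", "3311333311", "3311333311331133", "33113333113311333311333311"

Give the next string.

331133331133113333113333113311333311331133

From term 3 onward, concatenate the last term with the second-to-last: 33·11 = 3311, 3311·33 = 331133, …
The next term joins 33113333113311333311333311 and 3311333311331133.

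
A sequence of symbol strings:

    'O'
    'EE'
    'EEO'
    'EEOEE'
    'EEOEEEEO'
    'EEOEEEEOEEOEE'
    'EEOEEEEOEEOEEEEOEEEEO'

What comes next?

EEOEEEEOEEOEEEEOEEEEOEEOEEEEOEEOEE

This is a Fibonacci-style word recurrence s(k) = s(k−1)·s(k−2): e.g. EE·O = EEO.
The next term joins EEOEEEEOEEOEEEEOEEEEO and EEOEEEEOEEOEE.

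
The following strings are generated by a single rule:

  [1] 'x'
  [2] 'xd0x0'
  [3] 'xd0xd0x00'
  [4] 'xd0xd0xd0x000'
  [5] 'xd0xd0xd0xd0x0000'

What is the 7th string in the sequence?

xd0xd0xd0xd0xd0xd0x000000

Each term wraps the previous one in xd0 on the left and 0 on the right.
From xd0xd0xd0xd0x0000, 2 further steps: xd0xd0xd0xd0x0000 → xd0xd0xd0xd0xd0x00000 → (answer).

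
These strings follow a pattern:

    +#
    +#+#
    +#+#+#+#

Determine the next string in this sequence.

Every step duplicates the string.
Doubling +#+#+#+#:

+#+#+#+#+#+#+#+#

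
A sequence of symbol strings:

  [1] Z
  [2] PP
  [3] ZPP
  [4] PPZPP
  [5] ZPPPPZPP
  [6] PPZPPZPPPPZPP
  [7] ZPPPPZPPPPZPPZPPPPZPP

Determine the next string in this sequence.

From term 3 onward, concatenate the second-to-last term with the last: Z·PP = ZPP, PP·ZPP = PPZPP, …
The next term joins PPZPPZPPPPZPP and ZPPPPZPPPPZPPZPPPPZPP.

PPZPPZPPPPZPPZPPPPZPPPPZPPZPPPPZPP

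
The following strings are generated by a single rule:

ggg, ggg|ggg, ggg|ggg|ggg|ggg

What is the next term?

ggg|ggg|ggg|ggg|ggg|ggg|ggg|ggg

Every step duplicates the string with '|' between the halves.
One more doubling of ggg|ggg|ggg|ggg gives the answer.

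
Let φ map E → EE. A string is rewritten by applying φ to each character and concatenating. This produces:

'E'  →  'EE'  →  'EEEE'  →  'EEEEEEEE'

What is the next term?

Apply φ to EEEEEEEE symbol by symbol: E→EE, E→EE, E→EE, E→EE, E→EE, E→EE, E→EE, E→EE; joined: EE EE EE EE EE EE EE EE.

EEEEEEEEEEEEEEEE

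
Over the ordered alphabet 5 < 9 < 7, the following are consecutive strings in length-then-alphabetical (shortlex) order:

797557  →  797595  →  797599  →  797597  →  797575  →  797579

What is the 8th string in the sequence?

Stepping forward 2 times from 797579: 797579 → 797577, then the target.

797955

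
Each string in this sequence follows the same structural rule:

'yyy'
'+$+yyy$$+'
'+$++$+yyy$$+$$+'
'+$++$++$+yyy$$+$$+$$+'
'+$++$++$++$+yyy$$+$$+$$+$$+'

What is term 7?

+$++$++$++$++$++$+yyy$$+$$+$$+$$+$$+$$+

Each term wraps the previous one in +$+ on the left and $$+ on the right.
From +$++$++$++$+yyy$$+$$+$$+$$+, 2 further steps: +$++$++$++$+yyy$$+$$+$$+$$+ → +$++$++$++$++$+yyy$$+$$+$$+$$+$$+ → (answer).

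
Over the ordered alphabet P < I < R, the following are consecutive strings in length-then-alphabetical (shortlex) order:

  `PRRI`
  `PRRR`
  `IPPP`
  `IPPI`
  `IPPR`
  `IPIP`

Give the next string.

The successor of IPIP increments the rightmost position that isn't already R and resets every position after it to P.

IPII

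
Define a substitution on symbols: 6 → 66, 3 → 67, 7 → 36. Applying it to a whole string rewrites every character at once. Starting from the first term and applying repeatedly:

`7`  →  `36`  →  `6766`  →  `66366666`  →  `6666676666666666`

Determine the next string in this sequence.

66666666663666666666666666666666

Replace each of the 16 characters of 6666676666666666 in place — 66 66 66 66 66 36 66 66 66 66 66 66 66 66 66 66 — and concatenate.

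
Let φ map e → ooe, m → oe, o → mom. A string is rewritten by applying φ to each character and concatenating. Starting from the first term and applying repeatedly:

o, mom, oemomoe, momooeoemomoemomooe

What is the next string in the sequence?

oemomoemommomooemomooeoemomoemomooeoemomoemommomooe

Applying the rule to each of the 19 symbols of momooeoemomoemomooe gives the pieces oe mom oe mom mom ooe mom ooe oe mom oe mom ooe oe mom oe mom mom ooe, which concatenate to the answer.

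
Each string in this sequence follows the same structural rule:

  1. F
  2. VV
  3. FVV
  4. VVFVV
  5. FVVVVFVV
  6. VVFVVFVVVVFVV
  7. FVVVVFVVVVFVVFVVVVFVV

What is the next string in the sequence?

This is a Fibonacci-style word recurrence s(k) = s(k−2)·s(k−1): e.g. F·VV = FVV.
Continuing: VVFVVFVVVVFVV · FVVVVFVVVVFVVFVVVVFVV gives term 8.

VVFVVFVVVVFVVFVVVVFVVVVFVVFVVVVFVV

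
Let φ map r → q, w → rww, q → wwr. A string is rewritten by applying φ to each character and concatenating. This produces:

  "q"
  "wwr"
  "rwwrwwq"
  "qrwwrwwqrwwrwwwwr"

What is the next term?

wwrqrwwrwwqrwwrwwwwrqrwwrwwqrwwrwwrwwrwwq

Replace each of the 17 characters of qrwwrwwqrwwrwwwwr in place — wwr q rww rww q rww rww wwr q rww rww q rww rww rww rww q — and concatenate.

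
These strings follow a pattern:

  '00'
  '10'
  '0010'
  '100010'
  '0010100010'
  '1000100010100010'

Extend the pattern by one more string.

00101000101000100010100010

Each term (from the third on) is the two preceding terms concatenated in order: term 3 = 00·10 = 0010.
Continuing: 0010100010 · 1000100010100010 gives term 7.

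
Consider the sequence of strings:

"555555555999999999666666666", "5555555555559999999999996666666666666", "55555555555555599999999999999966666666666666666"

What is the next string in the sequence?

555555555555555555999999999999999999666666666666666666666

The n-th term is 3n+3 5's then 3n+3 9's then 4n+1 6's, where the shown terms are n = 2, 3, 4.
For the next term, n = 5, so the run lengths are 18, 18, 21.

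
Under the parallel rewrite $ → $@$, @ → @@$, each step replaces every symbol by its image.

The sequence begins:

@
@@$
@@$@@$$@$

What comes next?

@@$@@$$@$@@$@@$$@$$@$@@$$@$

Apply φ to @@$@@$$@$ symbol by symbol: @→@@$, @→@@$, $→$@$, @→@@$, @→@@$, $→$@$, $→$@$, @→@@$, $→$@$; joined: @@$ @@$ $@$ @@$ @@$ $@$ $@$ @@$ $@$.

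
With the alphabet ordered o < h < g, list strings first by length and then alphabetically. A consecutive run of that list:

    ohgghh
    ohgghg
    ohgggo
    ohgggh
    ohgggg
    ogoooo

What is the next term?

Find the rightmost character of ogoooo below g, bump it to the next letter, and reset everything to its right to o.

ogoooh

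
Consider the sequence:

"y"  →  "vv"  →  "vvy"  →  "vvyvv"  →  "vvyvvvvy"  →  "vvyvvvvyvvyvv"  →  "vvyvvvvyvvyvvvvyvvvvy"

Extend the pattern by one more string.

This is a Fibonacci-style word recurrence s(k) = s(k−1)·s(k−2): e.g. vv·y = vvy.
Continuing: vvyvvvvyvvyvvvvyvvvvy · vvyvvvvyvvyvv gives term 8.

vvyvvvvyvvyvvvvyvvvvyvvyvvvvyvvyvv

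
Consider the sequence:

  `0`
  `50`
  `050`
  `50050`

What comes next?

From term 3 onward, concatenate the second-to-last term with the last: 0·50 = 050, 50·050 = 50050, …
The next term joins 050 and 50050.

05050050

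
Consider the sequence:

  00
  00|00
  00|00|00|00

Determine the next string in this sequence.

00|00|00|00|00|00|00|00

Each string is two copies of the previous one joined by '|'.
One more doubling of 00|00|00|00 gives the answer.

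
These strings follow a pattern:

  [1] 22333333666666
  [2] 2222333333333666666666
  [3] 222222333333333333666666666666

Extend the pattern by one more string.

Term n consists of 2n 2's, followed by 3n+3 3's, followed by 3n+3 6's (n = 1, 2, …).
For the next term, n = 4, so the run lengths are 8, 15, 15.

22222222333333333333333666666666666666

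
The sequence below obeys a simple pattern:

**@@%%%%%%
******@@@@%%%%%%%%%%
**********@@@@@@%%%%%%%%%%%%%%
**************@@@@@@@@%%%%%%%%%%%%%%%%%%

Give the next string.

******************@@@@@@@@@@%%%%%%%%%%%%%%%%%%%%%%

Term n consists of 4n-2 *'s, followed by 2n @'s, followed by 4n+2 %'s (n = 1, 2, …).
At n = 5 the blocks have lengths 18, 10, 22.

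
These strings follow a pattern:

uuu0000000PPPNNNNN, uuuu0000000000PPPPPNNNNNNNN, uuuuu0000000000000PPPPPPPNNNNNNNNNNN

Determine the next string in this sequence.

The n-th term is n+1 u's then 3n+1 0's then 2n-1 P's then 3n-1 N's, where the shown terms are n = 2, 3, 4.
At n = 5 the blocks have lengths 6, 16, 9, 14.

uuuuuu0000000000000000PPPPPPPPPNNNNNNNNNNNNNN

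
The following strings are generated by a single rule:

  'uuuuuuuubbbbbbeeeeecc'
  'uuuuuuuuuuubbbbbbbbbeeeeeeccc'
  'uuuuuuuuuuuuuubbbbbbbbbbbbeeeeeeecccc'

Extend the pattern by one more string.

Each string has the form u^{3n+2} b^{3n} e^{n+3} c^{n}, where the shown terms are n = 2, 3, 4.
At n = 5 the blocks have lengths 17, 15, 8, 5.

uuuuuuuuuuuuuuuuubbbbbbbbbbbbbbbeeeeeeeeccccc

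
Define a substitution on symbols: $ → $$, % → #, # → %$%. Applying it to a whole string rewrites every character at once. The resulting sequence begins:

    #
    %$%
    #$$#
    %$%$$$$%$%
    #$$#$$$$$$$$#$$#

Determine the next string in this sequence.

Applying the rule to each of the 16 symbols of #$$#$$$$$$$$#$$# gives the pieces %$% $$ $$ %$% $$ $$ $$ $$ $$ $$ $$ $$ %$% $$ $$ %$%, which concatenate to the answer.

%$%$$$$%$%$$$$$$$$$$$$$$$$%$%$$$$%$%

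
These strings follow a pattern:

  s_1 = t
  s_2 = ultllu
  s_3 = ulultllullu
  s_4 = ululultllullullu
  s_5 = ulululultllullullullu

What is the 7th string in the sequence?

ulululululultllullullullullullu

Each term wraps the previous one in ul on the left and llu on the right.
From ulululultllullullullu, 2 further steps: ulululultllullullullu → ululululultllullullullullu → (answer).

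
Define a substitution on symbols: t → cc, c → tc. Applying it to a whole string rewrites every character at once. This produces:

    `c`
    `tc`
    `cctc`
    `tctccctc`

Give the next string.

cctccctctctccctc

Expanding tctccctc: t→cc, c→tc, t→cc, c→tc, c→tc, c→tc, t→cc, c→tc. Concatenated: cc tc cc tc tc tc cc tc.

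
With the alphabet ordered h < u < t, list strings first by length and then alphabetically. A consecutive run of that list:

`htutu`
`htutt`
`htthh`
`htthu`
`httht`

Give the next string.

httuh

The successor of httht increments the rightmost position that isn't already t and resets every position after it to h.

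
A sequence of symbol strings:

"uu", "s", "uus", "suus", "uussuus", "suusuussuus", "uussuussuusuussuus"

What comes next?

suusuussuusuussuussuusuussuus

Each term (from the third on) is the two preceding terms concatenated in order: term 3 = uu·s = uus.
The next term joins suusuussuus and uussuussuusuussuus.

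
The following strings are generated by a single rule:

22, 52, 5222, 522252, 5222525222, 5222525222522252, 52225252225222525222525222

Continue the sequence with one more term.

522252522252225252225252225222525222522252

From term 3 onward, concatenate the last term with the second-to-last: 52·22 = 5222, 5222·52 = 522252, …
The next term joins 52225252225222525222525222 and 5222525222522252.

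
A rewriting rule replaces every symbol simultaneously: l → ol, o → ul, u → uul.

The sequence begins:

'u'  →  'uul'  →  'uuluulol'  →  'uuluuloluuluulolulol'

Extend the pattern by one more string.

Replace each of the 20 characters of uuluuloluuluulolulol in place — uul uul ol uul uul ol ul ol uul uul ol uul uul ol ul ol uul ol ul ol — and concatenate.

uuluuloluuluuloluloluuluuloluuluuloluloluulolulol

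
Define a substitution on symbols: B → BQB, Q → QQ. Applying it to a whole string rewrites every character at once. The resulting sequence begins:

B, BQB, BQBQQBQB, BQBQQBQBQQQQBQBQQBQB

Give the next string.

Applying the rule to each of the 20 symbols of BQBQQBQBQQQQBQBQQBQB gives the pieces BQB QQ BQB QQ QQ BQB QQ BQB QQ QQ QQ QQ BQB QQ BQB QQ QQ BQB QQ BQB, which concatenate to the answer.

BQBQQBQBQQQQBQBQQBQBQQQQQQQQBQBQQBQBQQQQBQBQQBQB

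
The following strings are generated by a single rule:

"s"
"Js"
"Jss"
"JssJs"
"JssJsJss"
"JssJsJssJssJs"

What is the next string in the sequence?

JssJsJssJssJsJssJsJss

From term 3 onward, concatenate the last term with the second-to-last: Js·s = Jss, Jss·Js = JssJs, …
Continuing: JssJsJssJssJs · JssJsJss gives term 7.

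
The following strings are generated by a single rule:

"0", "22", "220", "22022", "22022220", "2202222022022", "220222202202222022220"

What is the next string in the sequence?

This is a Fibonacci-style word recurrence s(k) = s(k−1)·s(k−2): e.g. 22·0 = 220.
Continuing: 220222202202222022220 · 2202222022022 gives term 8.

2202222022022220222202202222022022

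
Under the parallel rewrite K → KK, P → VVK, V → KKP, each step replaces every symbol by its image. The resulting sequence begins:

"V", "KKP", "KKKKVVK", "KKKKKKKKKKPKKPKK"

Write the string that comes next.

Rewriting the 16 symbols of KKKKKKKKKKPKKPKK one by one yields KK KK KK KK KK KK KK KK KK KK VVK KK KK VVK KK KK; concatenated:

KKKKKKKKKKKKKKKKKKKKVVKKKKKVVKKKKK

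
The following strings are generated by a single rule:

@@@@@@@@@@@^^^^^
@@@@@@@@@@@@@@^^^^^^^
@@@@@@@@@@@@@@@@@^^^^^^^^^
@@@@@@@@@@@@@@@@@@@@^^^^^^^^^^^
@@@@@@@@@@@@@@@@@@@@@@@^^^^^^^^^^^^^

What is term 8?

Reading off run lengths: @ runs 11, 14, 17, 20, 23; ^ runs 5, 7, 9, 11, 13 — each is linear in n, where the shown terms are n = 3, 4, 5, 6, 7.
For term 8, n = 10, so the run lengths are 32, 19.

@@@@@@@@@@@@@@@@@@@@@@@@@@@@@@@@^^^^^^^^^^^^^^^^^^^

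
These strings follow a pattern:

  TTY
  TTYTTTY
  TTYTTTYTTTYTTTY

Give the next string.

TTYTTTYTTTYTTTYTTTYTTTYTTTYTTTY

Every step duplicates the string with 'T' between the halves.
One more doubling of TTYTTTYTTTYTTTY gives the answer.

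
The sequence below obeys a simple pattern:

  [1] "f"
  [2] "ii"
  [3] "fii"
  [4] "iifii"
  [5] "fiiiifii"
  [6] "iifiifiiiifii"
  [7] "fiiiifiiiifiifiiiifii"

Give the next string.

iifiifiiiifiifiiiifiiiifiifiiiifii

From term 3 onward, concatenate the second-to-last term with the last: f·ii = fii, ii·fii = iifii, …
Continuing: iifiifiiiifii · fiiiifiiiifiifiiiifii gives term 8.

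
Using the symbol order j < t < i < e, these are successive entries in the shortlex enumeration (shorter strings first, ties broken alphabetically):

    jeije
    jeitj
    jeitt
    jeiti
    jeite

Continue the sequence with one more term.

Treat jeite as a base-4 numeral over the given alphabet and add one, carrying through any trailing e's.

jeiij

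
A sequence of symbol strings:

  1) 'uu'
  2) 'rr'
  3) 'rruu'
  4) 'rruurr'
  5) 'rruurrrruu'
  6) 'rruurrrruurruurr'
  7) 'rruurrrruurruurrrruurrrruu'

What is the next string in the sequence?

rruurrrruurruurrrruurrrruurruurrrruurruurr

This is a Fibonacci-style word recurrence s(k) = s(k−1)·s(k−2): e.g. rr·uu = rruu.
Continuing: rruurrrruurruurrrruurrrruu · rruurrrruurruurr gives term 8.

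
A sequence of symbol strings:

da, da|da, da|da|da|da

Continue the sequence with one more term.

da|da|da|da|da|da|da|da

Every step duplicates the string with '|' between the halves.
One more doubling of da|da|da|da gives the answer.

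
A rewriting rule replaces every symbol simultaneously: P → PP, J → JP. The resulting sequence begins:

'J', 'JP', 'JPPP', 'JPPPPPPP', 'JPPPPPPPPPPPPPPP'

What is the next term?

JPPPPPPPPPPPPPPPPPPPPPPPPPPPPPPP

φ(JPPPPPPPPPPPPPPP) expands symbol-by-symbol to JP PP PP PP PP PP PP PP PP PP PP PP PP PP PP PP; joining the 16 pieces gives the next term.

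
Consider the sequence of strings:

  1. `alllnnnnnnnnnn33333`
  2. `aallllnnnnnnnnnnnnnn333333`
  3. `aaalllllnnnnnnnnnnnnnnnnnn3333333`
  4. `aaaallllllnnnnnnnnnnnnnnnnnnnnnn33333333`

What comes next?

aaaaalllllllnnnnnnnnnnnnnnnnnnnnnnnnnn333333333

Each string has the form a^{n-1} l^{n+1} n^{4n+2} 3^{n+3}, where the shown terms are n = 2, 3, 4, 5.
At n = 6 the blocks have lengths 5, 7, 26, 9.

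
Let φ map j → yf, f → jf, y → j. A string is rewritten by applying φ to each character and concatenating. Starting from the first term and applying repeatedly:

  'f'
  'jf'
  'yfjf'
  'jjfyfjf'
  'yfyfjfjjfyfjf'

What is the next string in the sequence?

φ(yfyfjfjjfyfjf) expands symbol-by-symbol to j jf j jf yf jf yf yf jf j jf yf jf; joining the 13 pieces gives the next term.

jjfjjfyfjfyfyfjfjjfyfjf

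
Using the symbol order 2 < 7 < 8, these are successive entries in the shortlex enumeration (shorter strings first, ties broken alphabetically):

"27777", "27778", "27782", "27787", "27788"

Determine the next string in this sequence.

27822

The successor of 27788 increments the rightmost position that isn't already 8 and resets every position after it to 2.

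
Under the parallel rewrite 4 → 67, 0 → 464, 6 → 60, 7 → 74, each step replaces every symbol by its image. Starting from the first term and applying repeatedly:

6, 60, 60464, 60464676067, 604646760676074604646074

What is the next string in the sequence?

Replace each of the 24 characters of 604646760676074604646074 in place — 60 464 67 60 67 60 74 60 464 60 74 60 464 74 67 60 464 67 60 67 60 464 74 67 — and concatenate.

60464676067607460464607460464746760464676067604647467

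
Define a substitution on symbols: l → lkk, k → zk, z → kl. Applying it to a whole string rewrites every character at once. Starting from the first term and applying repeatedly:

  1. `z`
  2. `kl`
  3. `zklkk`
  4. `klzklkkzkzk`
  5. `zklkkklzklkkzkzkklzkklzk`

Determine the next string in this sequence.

klzklkkzkzkzklkkklzklkkzkzkklzkklzkzklkkklzkzklkkklzk

φ(zklkkklzklkkzkzkklzkklzk) expands symbol-by-symbol to kl zk lkk zk zk zk lkk kl zk lkk zk zk kl zk kl zk zk lkk kl zk zk lkk kl zk; joining the 24 pieces gives the next term.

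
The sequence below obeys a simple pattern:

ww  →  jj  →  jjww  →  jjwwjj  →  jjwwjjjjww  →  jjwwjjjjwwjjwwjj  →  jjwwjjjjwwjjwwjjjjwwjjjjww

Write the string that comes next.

jjwwjjjjwwjjwwjjjjwwjjjjwwjjwwjjjjwwjjwwjj

Each term (from the third on) is the previous term followed by the one before it: term 3 = jj·ww = jjww.
Continuing: jjwwjjjjwwjjwwjjjjwwjjjjww · jjwwjjjjwwjjwwjj gives term 8.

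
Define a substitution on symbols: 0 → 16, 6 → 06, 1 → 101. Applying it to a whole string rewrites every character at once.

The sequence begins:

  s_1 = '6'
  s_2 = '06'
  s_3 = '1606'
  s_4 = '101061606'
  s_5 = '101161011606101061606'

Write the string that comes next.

Rewriting the 21 symbols of 101161011606101061606 one by one yields 101 16 101 101 06 101 16 101 101 06 16 06 101 16 101 16 06 101 06 16 06; concatenated:

101161011010610116101101061606101161011606101061606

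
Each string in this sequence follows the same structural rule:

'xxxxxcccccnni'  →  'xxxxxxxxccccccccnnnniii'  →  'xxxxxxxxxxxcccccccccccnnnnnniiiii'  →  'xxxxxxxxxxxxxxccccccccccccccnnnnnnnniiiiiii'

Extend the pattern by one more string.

xxxxxxxxxxxxxxxxxcccccccccccccccccnnnnnnnnnniiiiiiiii

Reading off run lengths: x runs 5, 8, 11, 14; c runs 5, 8, 11, 14; n runs 2, 4, 6, 8; i runs 1, 3, 5, 7 — each is linear in n (n = 1, 2, …).
For the next term, n = 5, so the run lengths are 17, 17, 10, 9.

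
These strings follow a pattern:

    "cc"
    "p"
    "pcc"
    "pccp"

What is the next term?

Each term (from the third on) is the previous term followed by the one before it: term 3 = p·cc = pcc.
The next term joins pccp and pcc.

pccppcc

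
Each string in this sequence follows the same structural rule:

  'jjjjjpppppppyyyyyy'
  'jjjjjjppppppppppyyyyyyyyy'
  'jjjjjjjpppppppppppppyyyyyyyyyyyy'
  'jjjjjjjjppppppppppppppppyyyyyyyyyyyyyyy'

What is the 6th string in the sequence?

Each string has the form j^{n+3} p^{3n+1} y^{3n}, where the shown terms are n = 2, 3, 4, 5.
Setting n = 7 gives 10, 22, 21 characters in each block.

jjjjjjjjjjppppppppppppppppppppppyyyyyyyyyyyyyyyyyyyyy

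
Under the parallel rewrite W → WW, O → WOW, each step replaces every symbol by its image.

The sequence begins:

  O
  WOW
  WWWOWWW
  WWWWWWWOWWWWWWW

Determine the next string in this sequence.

Applying the rule to each of the 15 symbols of WWWWWWWOWWWWWWW gives the pieces WW WW WW WW WW WW WW WOW WW WW WW WW WW WW WW, which concatenate to the answer.

WWWWWWWWWWWWWWWOWWWWWWWWWWWWWWW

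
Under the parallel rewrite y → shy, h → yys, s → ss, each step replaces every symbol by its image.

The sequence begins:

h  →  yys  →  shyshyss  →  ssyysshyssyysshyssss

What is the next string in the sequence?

Rewriting the 20 symbols of ssyysshyssyysshyssss one by one yields ss ss shy shy ss ss yys shy ss ss shy shy ss ss yys shy ss ss ss ss; concatenated:

ssssshyshyssssyysshyssssshyshyssssyysshyssssssss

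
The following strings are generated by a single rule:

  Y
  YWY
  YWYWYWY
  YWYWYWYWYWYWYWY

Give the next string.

Each string is two copies of the previous one joined by 'W'.
So the next term is two copies of YWYWYWYWYWYWYWY with 'W' between the halves.

YWYWYWYWYWYWYWYWYWYWYWYWYWYWYWY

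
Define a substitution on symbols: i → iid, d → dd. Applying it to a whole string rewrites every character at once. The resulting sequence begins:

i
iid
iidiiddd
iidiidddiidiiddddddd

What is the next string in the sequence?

iidiidddiidiidddddddiidiidddiidiiddddddddddddddd

Replace each of the 20 characters of iidiidddiidiiddddddd in place — iid iid dd iid iid dd dd dd iid iid dd iid iid dd dd dd dd dd dd dd — and concatenate.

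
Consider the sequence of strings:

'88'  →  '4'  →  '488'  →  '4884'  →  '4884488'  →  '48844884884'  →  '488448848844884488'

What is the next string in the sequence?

48844884884488448848844884884

This is a Fibonacci-style word recurrence s(k) = s(k−1)·s(k−2): e.g. 4·88 = 488.
The next term joins 488448848844884488 and 48844884884.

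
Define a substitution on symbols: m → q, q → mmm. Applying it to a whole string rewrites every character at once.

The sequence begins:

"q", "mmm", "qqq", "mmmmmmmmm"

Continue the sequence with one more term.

Apply φ to mmmmmmmmm symbol by symbol: m→q, m→q, m→q, m→q, m→q, m→q, m→q, m→q, m→q; joined: q q q q q q q q q.

qqqqqqqqq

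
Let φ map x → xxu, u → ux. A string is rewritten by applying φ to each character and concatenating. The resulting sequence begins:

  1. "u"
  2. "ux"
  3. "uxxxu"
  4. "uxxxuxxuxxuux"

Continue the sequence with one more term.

φ(uxxxuxxuxxuux) expands symbol-by-symbol to ux xxu xxu xxu ux xxu xxu ux xxu xxu ux ux xxu; joining the 13 pieces gives the next term.

uxxxuxxuxxuuxxxuxxuuxxxuxxuuxuxxxu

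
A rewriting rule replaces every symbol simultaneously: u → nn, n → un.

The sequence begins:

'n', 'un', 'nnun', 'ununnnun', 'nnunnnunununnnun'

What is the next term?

φ(nnunnnunununnnun) expands symbol-by-symbol to un un nn un un un nn un nn un nn un un un nn un; joining the 16 pieces gives the next term.

ununnnunununnnunnnunnnunununnnun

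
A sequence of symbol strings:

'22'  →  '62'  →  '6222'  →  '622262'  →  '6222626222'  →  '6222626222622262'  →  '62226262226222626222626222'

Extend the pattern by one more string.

Each term (from the third on) is the previous term followed by the one before it: term 3 = 62·22 = 6222.
Continuing: 62226262226222626222626222 · 6222626222622262 gives term 8.

622262622262226262226262226222626222622262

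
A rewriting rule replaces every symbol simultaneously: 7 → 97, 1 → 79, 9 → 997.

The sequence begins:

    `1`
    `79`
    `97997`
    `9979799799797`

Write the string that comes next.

9979979799797997997979979979799797

φ(9979799799797) expands symbol-by-symbol to 997 997 97 997 97 997 997 97 997 997 97 997 97; joining the 13 pieces gives the next term.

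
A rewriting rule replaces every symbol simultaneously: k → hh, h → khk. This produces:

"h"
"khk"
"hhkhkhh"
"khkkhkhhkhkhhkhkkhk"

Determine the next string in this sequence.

Replace each of the 19 characters of khkkhkhhkhkhhkhkkhk in place — hh khk hh hh khk hh khk khk hh khk hh khk khk hh khk hh hh khk hh — and concatenate.

hhkhkhhhhkhkhhkhkkhkhhkhkhhkhkkhkhhkhkhhhhkhkhh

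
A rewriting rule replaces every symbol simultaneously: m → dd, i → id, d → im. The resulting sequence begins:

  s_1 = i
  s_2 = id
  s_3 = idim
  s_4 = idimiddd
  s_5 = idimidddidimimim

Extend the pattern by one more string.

Replace each of the 16 characters of idimidddidimimim in place — id im id dd id im im im id im id dd id dd id dd — and concatenate.

idimidddidimimimidimidddidddiddd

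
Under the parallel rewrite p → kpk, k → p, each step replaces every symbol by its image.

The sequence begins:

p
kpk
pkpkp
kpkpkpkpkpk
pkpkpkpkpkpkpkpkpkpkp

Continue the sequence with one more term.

Rewriting the 21 symbols of pkpkpkpkpkpkpkpkpkpkp one by one yields kpk p kpk p kpk p kpk p kpk p kpk p kpk p kpk p kpk p kpk p kpk; concatenated:

kpkpkpkpkpkpkpkpkpkpkpkpkpkpkpkpkpkpkpkpkpk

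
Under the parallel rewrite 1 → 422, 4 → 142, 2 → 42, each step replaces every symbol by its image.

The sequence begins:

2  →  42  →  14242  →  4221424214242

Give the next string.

Applying the rule to each of the 13 symbols of 4221424214242 gives the pieces 142 42 42 422 142 42 142 42 422 142 42 142 42, which concatenate to the answer.

142424242214242142424221424214242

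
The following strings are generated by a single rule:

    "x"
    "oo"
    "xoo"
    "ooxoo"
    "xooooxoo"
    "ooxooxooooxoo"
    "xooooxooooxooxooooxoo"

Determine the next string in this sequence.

ooxooxooooxooxooooxooooxooxooooxoo

From term 3 onward, concatenate the second-to-last term with the last: x·oo = xoo, oo·xoo = ooxoo, …
So term 8 is ooxooxooooxoo·xooooxooooxooxooooxoo.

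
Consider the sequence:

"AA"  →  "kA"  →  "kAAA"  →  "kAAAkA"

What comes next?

kAAAkAkAAA

From term 3 onward, concatenate the last term with the second-to-last: kA·AA = kAAA, kAAA·kA = kAAAkA, …
Continuing: kAAAkA · kAAA gives term 5.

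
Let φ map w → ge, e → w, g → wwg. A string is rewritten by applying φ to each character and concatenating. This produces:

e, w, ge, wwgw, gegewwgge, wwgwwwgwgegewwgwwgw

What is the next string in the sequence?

φ(wwgwwwgwgegewwgwwgw) expands symbol-by-symbol to ge ge wwg ge ge ge wwg ge wwg w wwg w ge ge wwg ge ge wwg ge; joining the 19 pieces gives the next term.

gegewwggegegewwggewwgwwwgwgegewwggegewwgge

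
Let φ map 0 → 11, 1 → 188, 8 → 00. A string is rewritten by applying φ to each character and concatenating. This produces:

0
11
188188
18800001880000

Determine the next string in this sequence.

φ(18800001880000) expands symbol-by-symbol to 188 00 00 11 11 11 11 188 00 00 11 11 11 11; joining the 14 pieces gives the next term.

188000011111111188000011111111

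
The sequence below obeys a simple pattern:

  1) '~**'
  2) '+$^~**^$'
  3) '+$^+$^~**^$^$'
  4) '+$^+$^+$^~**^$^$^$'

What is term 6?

Every step adds +$^ to the front and ^$ to the end of the previous string.
From +$^+$^+$^~**^$^$^$, 2 further steps: +$^+$^+$^~**^$^$^$ → +$^+$^+$^+$^~**^$^$^$^$ → (answer).

+$^+$^+$^+$^+$^~**^$^$^$^$^$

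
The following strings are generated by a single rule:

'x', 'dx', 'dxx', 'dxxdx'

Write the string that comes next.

dxxdxdxx

From term 3 onward, concatenate the last term with the second-to-last: dx·x = dxx, dxx·dx = dxxdx, …
The next term joins dxxdx and dxx.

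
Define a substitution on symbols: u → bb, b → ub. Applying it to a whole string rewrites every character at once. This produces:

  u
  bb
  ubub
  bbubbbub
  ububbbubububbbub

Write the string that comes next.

Applying the rule to each of the 16 symbols of ububbbubububbbub gives the pieces bb ub bb ub ub ub bb ub bb ub bb ub ub ub bb ub, which concatenate to the answer.

bbubbbubububbbubbbubbbubububbbub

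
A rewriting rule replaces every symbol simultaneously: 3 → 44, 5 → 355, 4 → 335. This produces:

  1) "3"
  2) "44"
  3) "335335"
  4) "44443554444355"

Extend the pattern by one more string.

φ(44443554444355) expands symbol-by-symbol to 335 335 335 335 44 355 355 335 335 335 335 44 355 355; joining the 14 pieces gives the next term.

3353353353354435535533533533533544355355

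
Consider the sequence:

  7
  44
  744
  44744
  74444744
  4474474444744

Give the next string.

744447444474474444744

This is a Fibonacci-style word recurrence s(k) = s(k−2)·s(k−1): e.g. 7·44 = 744.
So term 7 is 74444744·4474474444744.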